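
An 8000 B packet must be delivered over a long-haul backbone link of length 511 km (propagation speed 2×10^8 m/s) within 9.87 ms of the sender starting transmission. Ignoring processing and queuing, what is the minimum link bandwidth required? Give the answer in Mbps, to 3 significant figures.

8.75 Mbps

L = 64000 bits.
Propagation delay = 511000 / 200000000 = 2.555 ms.
Transmission budget = 9.87 − 2.555 = 7.315 ms.
R ≥ L / t_tx = 64000 bits / 0.007315 s = 8.75 Mbps.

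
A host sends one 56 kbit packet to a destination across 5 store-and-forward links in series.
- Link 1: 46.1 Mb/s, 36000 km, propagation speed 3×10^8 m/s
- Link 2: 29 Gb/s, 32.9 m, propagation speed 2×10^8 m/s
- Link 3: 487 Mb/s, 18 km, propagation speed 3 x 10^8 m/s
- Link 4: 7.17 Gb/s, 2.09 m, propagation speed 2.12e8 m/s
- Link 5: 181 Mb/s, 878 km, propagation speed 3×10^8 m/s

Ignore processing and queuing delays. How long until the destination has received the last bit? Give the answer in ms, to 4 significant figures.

124.6 ms

L = 56000 bits.
Transmission delays (L/R per hop): 1.21475, 0.00193103, 0.11499, 0.00781032, 0.309392 ms; sum = 1.64887 ms.
Propagation delays (d/s per hop): 120, 0.0001645, 0.06, 9.85849e-06, 2.92667 ms; sum = 122.987 ms.
End-to-end = 124.6 ms.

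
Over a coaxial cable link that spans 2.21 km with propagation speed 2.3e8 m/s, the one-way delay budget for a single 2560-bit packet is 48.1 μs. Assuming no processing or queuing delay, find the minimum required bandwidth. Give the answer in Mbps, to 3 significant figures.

66.5 Mbps

Propagation delay = 2210 / 2.3e+08 = 9.6087 μs.
Transmission budget = 48.1 − 9.6087 = 38.4913 μs.
R ≥ L / t_tx = 2560 bits / 3.84913e-05 s = 66.5 Mbps.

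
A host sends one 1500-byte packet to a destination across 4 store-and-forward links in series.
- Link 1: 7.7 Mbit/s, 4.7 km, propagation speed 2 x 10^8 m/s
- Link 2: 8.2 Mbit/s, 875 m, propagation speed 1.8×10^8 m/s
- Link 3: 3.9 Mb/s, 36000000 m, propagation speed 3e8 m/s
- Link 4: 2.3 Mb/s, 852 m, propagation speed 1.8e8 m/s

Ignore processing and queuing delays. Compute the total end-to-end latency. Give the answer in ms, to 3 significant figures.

L = 1500 × 8 = 12000 bits.
Transmission delays (L/R per hop): 1.55844, 1.46341, 3.07692, 5.21739 ms; sum = 11.3162 ms.
Propagation delays (d/s per hop): 0.0235, 0.00486111, 120, 0.00473333 ms; sum = 120.033 ms.
End-to-end = 131 ms.

131 ms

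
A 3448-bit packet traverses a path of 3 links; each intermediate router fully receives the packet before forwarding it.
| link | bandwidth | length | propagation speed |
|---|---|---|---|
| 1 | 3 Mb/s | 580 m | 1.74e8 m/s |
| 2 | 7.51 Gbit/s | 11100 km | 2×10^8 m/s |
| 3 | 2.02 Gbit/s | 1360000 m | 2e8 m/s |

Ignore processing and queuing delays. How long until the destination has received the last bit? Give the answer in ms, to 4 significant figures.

63.45 ms

Transmission delays (L/R per hop): 1.14933, 0.000459121, 0.00170693 ms; sum = 1.1515 ms.
Propagation delays (d/s per hop): 0.00333333, 55.5, 6.8 ms; sum = 62.3033 ms.
End-to-end = 63.45 ms.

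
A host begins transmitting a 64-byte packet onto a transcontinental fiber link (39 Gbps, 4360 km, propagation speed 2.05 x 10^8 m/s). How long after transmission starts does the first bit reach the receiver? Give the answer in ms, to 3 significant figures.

21.3 ms

First bit experiences only propagation delay: d/s = 4360000/2.05e+08 = 21.3 ms.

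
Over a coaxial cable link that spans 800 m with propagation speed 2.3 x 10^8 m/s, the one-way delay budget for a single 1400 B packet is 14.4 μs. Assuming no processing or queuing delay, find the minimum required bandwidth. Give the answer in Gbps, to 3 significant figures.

L = 11200 bits.
Propagation delay = 800 / 2.3e+08 = 3.47826 μs.
Transmission budget = 14.4 − 3.47826 = 10.9217 μs.
R ≥ L / t_tx = 11200 bits / 1.09217e-05 s = 1.03 Gbps.

1.03 Gbps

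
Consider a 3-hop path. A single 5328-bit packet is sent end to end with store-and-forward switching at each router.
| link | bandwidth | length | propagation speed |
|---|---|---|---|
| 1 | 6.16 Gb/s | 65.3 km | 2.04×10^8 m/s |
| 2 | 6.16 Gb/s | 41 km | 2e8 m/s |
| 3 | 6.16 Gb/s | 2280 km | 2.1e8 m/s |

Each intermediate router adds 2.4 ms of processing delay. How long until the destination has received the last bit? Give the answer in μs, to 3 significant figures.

Transmission delay per hop = L/R = 5328/6160000000 = 0.864935 μs; 3 hops → 2.59481 μs.
Propagation delays (d/s per hop): 320.098, 205, 10857.1 μs; sum = 11382.2 μs.
Processing at 2 router(s): 2 × 2.4 ms = 4800 μs.
End-to-end = 16200 μs.

16200 μs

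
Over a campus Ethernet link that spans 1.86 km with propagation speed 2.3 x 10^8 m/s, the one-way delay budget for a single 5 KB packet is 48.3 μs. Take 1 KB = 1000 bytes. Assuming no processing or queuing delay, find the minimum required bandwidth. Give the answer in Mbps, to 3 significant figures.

995 Mbps

L = 40000 bits.
Propagation delay = 1860 / 2.3e+08 = 8.08696 μs.
Transmission budget = 48.3 − 8.08696 = 40.213 μs.
R ≥ L / t_tx = 40000 bits / 4.0213e-05 s = 995 Mbps.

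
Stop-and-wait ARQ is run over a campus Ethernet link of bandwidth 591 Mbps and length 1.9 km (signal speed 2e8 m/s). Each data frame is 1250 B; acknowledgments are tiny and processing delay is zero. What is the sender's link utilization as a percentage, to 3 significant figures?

47.1 %

t_tx = L/R = 10000/591000000 = 1.69205e-05 s.
t_prop = 1900/200000000 = 9.5e-06 s; RTT = 1.9e-05 s.
Cycle = t_tx + RTT = 3.59205e-05 s.
Utilization = t_tx / cycle = 1.69205e-05/3.59205e-05 = 47.1 %.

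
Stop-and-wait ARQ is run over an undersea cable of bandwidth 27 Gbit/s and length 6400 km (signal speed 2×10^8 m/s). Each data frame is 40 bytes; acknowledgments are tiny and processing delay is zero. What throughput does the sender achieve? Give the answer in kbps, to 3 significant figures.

t_tx = L/R = 320/27000000000 = 1.18519e-08 s.
t_prop = 6400000/200000000 = 0.032 s; RTT = 0.064 s.
Cycle = t_tx + RTT = 0.064 s.
Throughput = L / cycle = 320 / 0.064 = 5.00 kbps.

5.00 kbps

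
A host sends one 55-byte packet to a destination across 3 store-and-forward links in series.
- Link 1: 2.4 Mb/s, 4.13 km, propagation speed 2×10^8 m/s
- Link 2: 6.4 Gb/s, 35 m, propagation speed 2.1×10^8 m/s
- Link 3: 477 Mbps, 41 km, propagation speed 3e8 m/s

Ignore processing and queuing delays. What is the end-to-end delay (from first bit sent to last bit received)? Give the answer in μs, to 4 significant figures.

L = 55 × 8 = 440 bits.
Transmission delays (L/R per hop): 183.333, 0.06875, 0.922432 μs; sum = 184.325 μs.
Propagation delays (d/s per hop): 20.65, 0.166667, 136.667 μs; sum = 157.483 μs.
End-to-end = 341.8 μs.

341.8 μs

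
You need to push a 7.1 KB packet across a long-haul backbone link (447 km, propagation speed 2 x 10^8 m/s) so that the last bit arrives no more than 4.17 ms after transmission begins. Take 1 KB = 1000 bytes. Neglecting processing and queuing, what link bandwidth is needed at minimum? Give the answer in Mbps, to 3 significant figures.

29.4 Mbps

L = 56800 bits.
Propagation delay = 447000 / 200000000 = 2.235 ms.
Transmission budget = 4.17 − 2.235 = 1.935 ms.
R ≥ L / t_tx = 56800 bits / 0.001935 s = 29.4 Mbps.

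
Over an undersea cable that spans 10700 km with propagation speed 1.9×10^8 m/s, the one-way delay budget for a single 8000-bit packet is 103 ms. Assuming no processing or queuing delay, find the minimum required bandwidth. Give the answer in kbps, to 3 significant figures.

171 kbps

Propagation delay = 10700000 / 190000000 = 56.3158 ms.
Transmission budget = 103 − 56.3158 = 46.6842 ms.
R ≥ L / t_tx = 8000 bits / 0.0466842 s = 171 kbps.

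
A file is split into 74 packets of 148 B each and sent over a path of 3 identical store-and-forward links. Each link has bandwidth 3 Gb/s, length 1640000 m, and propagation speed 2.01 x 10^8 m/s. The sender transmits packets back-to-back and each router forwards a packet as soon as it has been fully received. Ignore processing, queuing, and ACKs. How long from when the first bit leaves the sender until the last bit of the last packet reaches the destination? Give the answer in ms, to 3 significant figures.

Per-hop transmission t_tx = L/R = 1184/3000000000 = 0.000394667 ms.
Per-hop propagation t_prop = 1640000/2.01e+08 = 8.1592 ms.
Pipeline fill: first packet needs 3·t_tx to clear all hops; remaining 73 packets each add one t_tx.
Total = (3+74-1)·t_tx + 3·t_prop = 76·0.000394667 + 3·8.1592 = 24.5 ms.

24.5 ms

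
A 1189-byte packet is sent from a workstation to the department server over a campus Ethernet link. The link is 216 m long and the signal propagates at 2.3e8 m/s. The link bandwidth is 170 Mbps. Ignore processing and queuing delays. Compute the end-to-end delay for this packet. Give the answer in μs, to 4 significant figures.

L = 1189 × 8 = 9512 bits.
Transmission delay = L/R = 9512 / 170000000 = 55.9529 μs.
Propagation delay = d/s = 216 m / 2.3e+08 m/s = 0.93913 μs.
Total = 56.89 μs.

56.89 μs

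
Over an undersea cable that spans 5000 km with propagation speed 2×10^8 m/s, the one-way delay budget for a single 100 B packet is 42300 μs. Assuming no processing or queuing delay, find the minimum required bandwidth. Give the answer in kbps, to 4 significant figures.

L = 800 bits.
Propagation delay = 5000000 / 200000000 = 25000 μs.
Transmission budget = 42300 − 25000 = 17300 μs.
R ≥ L / t_tx = 800 bits / 0.0173 s = 46.24 kbps.

46.24 kbps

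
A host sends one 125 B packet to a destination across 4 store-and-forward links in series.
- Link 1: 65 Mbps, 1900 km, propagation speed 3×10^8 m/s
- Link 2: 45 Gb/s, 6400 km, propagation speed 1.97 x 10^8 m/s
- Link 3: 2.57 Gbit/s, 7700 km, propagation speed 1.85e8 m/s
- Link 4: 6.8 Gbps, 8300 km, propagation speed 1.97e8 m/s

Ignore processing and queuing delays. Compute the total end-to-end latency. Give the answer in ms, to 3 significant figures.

L = 125 × 8 = 1000 bits.
Transmission delays (L/R per hop): 0.0153846, 2.22222e-05, 0.000389105, 0.000147059 ms; sum = 0.015943 ms.
Propagation delays (d/s per hop): 6.33333, 32.4873, 41.6216, 42.132 ms; sum = 122.574 ms.
End-to-end = 123 ms.

123 ms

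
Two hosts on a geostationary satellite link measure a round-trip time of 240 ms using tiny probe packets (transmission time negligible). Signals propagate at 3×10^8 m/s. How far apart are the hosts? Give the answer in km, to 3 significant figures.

36000 km

One-way propagation = RTT/2 = 120 ms.
d = s × t = 300000000 × 0.12 = 36000 km.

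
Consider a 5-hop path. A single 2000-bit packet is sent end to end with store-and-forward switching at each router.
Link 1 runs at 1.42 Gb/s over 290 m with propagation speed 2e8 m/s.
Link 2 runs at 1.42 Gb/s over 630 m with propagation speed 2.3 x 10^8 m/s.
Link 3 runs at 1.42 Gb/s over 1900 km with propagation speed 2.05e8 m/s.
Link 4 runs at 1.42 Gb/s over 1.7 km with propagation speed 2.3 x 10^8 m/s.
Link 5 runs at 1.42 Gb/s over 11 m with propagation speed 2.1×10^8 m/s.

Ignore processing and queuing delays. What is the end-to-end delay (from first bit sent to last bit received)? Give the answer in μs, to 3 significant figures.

Transmission delay per hop = L/R = 2000/1420000000 = 1.40845 μs; 5 hops → 7.04225 μs.
Propagation delays (d/s per hop): 1.45, 2.73913, 9268.29, 7.3913, 0.052381 μs; sum = 9279.93 μs.
End-to-end = 9290 μs.

9290 μs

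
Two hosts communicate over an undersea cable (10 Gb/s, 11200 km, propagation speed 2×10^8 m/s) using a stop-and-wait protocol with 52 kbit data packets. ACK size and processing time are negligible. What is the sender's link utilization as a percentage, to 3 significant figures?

0.00464 %

t_tx = L/R = 52000/10000000000 = 5.2e-06 s.
t_prop = 11200000/200000000 = 0.056 s; RTT = 0.112 s.
Cycle = t_tx + RTT = 0.112005 s.
Utilization = t_tx / cycle = 5.2e-06/0.112005 = 0.00464 %.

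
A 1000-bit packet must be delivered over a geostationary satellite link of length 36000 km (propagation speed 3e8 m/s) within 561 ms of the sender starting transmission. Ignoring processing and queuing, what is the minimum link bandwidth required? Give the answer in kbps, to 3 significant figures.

Propagation delay = 36000000 / 300000000 = 120 ms.
Transmission budget = 561 − 120 = 441 ms.
R ≥ L / t_tx = 1000 bits / 0.441 s = 2.27 kbps.

2.27 kbps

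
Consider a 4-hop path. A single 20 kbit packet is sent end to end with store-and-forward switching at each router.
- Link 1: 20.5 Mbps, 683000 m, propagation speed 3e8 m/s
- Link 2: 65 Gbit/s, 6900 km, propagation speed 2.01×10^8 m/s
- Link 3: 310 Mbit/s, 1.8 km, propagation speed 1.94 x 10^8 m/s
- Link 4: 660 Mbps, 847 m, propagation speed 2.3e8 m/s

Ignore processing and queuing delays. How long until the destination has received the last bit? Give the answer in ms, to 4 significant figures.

37.69 ms

L = 20000 bits.
Transmission delays (L/R per hop): 0.97561, 0.000307692, 0.0645161, 0.030303 ms; sum = 1.07074 ms.
Propagation delays (d/s per hop): 2.27667, 34.3284, 0.00927835, 0.00368261 ms; sum = 36.618 ms.
End-to-end = 37.69 ms.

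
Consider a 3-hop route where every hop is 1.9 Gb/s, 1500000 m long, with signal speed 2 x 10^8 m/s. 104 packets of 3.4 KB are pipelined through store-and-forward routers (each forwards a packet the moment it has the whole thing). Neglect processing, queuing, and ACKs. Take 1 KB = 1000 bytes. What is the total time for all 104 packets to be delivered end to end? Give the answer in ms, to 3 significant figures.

24.0 ms

Per-hop transmission t_tx = L/R = 27200/1900000000 = 0.0143158 ms.
Per-hop propagation t_prop = 1500000/200000000 = 7.5 ms.
Pipeline fill: first packet needs 3·t_tx to clear all hops; remaining 103 packets each add one t_tx.
Total = (3+104-1)·t_tx + 3·t_prop = 106·0.0143158 + 3·7.5 = 24.0 ms.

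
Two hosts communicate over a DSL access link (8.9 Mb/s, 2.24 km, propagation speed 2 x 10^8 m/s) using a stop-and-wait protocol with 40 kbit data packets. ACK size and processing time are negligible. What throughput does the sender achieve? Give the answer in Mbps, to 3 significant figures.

t_tx = L/R = 40000/8900000 = 0.00449438 s.
t_prop = 2240/200000000 = 1.12e-05 s; RTT = 2.24e-05 s.
Cycle = t_tx + RTT = 0.00451678 s.
Throughput = L / cycle = 40000 / 0.00451678 = 8.86 Mbps.

8.86 Mbps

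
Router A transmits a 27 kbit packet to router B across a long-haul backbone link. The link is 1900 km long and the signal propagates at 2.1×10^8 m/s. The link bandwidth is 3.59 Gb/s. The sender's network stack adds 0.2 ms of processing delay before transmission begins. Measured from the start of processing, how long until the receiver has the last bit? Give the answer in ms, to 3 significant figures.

L = 27000 bits.
Transmission delay = L/R = 27000 / 3590000000 = 0.00752089 ms.
Propagation delay = d/s = 1900000 m / 210000000 m/s = 9.04762 ms.
Plus processing delay 0.2 ms = 0.2 ms.
Total = 9.26 ms.

9.26 ms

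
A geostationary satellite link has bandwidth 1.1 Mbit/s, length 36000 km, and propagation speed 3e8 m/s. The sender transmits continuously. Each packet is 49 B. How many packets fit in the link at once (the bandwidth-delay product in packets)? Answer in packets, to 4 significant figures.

336.7 packets

Propagation delay = 36000000 / 300000000 = 0.12 s.
BDP = R × t_prop = 1100000 × 0.12 = 132000 bits.
In packets of 392 bits: 336.7 packets.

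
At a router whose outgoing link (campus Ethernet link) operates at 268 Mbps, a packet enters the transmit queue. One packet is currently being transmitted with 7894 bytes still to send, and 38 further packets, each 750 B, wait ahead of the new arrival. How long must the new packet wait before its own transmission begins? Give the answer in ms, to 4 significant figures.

1.086 ms

Each queued packet: L/R = 6000/268000000 = 0.0223881 ms.
38 queued → 0.850746 ms.
Plus remaining 63152 bits of current packet: 0.235642 ms.
Queuing delay = 1.086 ms.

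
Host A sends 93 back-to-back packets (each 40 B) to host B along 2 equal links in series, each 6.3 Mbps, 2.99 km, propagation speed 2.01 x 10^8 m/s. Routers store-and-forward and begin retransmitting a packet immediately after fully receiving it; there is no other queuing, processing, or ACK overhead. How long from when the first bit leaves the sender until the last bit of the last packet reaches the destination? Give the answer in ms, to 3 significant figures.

Per-hop transmission t_tx = L/R = 320/6300000 = 0.0507937 ms.
Per-hop propagation t_prop = 2990/2.01e+08 = 0.0148756 ms.
Pipeline fill: first packet needs 2·t_tx to clear all hops; remaining 92 packets each add one t_tx.
Total = (2+93-1)·t_tx + 2·t_prop = 94·0.0507937 + 2·0.0148756 = 4.80 ms.

4.80 ms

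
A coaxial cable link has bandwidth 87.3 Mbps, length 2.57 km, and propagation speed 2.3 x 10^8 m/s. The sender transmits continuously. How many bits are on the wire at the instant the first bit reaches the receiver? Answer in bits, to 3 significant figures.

Propagation delay = 2570 / 2.3e+08 = 1.11739e-05 s.
BDP = R × t_prop = 87300000 × 1.11739e-05 = 975.483 bits.

975 bits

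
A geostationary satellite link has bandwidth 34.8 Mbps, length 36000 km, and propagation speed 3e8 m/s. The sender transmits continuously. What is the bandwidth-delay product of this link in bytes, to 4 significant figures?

Propagation delay = 36000000 / 300000000 = 0.12 s.
BDP = R × t_prop = 34800000 × 0.12 = 4176000 bits.
In bytes: 4176000/8 = 522000 bytes.

522000 bytes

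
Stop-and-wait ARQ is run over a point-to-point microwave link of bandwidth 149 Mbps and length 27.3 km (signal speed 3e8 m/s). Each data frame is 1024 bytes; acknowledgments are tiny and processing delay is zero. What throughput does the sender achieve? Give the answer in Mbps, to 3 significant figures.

t_tx = L/R = 8192/149000000 = 5.49799e-05 s.
t_prop = 27300/300000000 = 9.1e-05 s; RTT = 0.000182 s.
Cycle = t_tx + RTT = 0.00023698 s.
Throughput = L / cycle = 8192 / 0.00023698 = 34.6 Mbps.

34.6 Mbps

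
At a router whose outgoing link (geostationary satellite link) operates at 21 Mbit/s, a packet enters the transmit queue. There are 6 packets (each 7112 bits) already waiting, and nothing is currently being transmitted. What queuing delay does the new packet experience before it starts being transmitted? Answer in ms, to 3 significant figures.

2.03 ms

Each queued packet: L/R = 7112/21000000 = 0.338667 ms.
6 queued → 2.032 ms.
Queuing delay = 2.03 ms.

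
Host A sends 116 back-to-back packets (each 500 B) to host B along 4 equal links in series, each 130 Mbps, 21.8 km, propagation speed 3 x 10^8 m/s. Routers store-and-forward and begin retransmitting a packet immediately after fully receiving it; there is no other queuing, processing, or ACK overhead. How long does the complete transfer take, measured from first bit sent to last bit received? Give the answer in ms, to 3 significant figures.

3.95 ms

Per-hop transmission t_tx = L/R = 4000/130000000 = 0.0307692 ms.
Per-hop propagation t_prop = 21800/300000000 = 0.0726667 ms.
Pipeline fill: first packet needs 4·t_tx to clear all hops; remaining 115 packets each add one t_tx.
Total = (4+116-1)·t_tx + 4·t_prop = 119·0.0307692 + 4·0.0726667 = 3.95 ms.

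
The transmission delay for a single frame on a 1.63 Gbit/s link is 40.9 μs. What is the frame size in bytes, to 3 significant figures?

8330 bytes

L = R × t_tx = 1630000000 b/s × 4.09e-05 s = 66667 bits.
In bytes: 66667 / 8 = 8330 bytes.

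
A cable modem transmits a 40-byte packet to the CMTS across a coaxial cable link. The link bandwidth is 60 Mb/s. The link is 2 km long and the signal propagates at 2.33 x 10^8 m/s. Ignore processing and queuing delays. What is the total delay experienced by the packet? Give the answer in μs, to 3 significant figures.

L = 40 × 8 = 320 bits.
Transmission delay = L/R = 320 / 60000000 = 5.33333 μs.
Propagation delay = d/s = 2000 m / 233000000 m/s = 8.58369 μs.
Total = 13.9 μs.

13.9 μs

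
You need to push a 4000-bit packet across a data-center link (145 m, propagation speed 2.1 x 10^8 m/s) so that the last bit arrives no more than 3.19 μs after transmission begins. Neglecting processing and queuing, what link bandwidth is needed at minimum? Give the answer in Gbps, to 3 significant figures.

Propagation delay = 145 / 210000000 = 0.690476 μs.
Transmission budget = 3.19 − 0.690476 = 2.49952 μs.
R ≥ L / t_tx = 4000 bits / 2.49952e-06 s = 1.60 Gbps.

1.60 Gbps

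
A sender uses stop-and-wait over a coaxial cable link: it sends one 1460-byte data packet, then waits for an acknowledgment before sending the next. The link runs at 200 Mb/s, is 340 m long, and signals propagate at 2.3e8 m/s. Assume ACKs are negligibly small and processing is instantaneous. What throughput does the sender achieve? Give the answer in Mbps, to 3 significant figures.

190 Mbps

t_tx = L/R = 11680/200000000 = 5.84e-05 s.
t_prop = 340/2.3e+08 = 1.47826e-06 s; RTT = 2.95652e-06 s.
Cycle = t_tx + RTT = 6.13565e-05 s.
Throughput = L / cycle = 11680 / 6.13565e-05 = 190 Mbps.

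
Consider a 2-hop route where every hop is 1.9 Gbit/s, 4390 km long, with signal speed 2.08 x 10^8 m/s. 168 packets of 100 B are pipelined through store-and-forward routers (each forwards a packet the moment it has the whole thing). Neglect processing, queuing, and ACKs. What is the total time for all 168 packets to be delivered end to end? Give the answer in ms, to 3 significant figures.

42.3 ms

Per-hop transmission t_tx = L/R = 800/1900000000 = 0.000421053 ms.
Per-hop propagation t_prop = 4390000/208000000 = 21.1058 ms.
Pipeline fill: first packet needs 2·t_tx to clear all hops; remaining 167 packets each add one t_tx.
Total = (2+168-1)·t_tx + 2·t_prop = 169·0.000421053 + 2·21.1058 = 42.3 ms.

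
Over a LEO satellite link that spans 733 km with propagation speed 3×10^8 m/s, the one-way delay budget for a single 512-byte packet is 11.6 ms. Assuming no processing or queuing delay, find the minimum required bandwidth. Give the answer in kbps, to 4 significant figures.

L = 4096 bits.
Propagation delay = 733000 / 300000000 = 2.44333 ms.
Transmission budget = 11.6 − 2.44333 = 9.15667 ms.
R ≥ L / t_tx = 4096 bits / 0.00915667 s = 447.3 kbps.

447.3 kbps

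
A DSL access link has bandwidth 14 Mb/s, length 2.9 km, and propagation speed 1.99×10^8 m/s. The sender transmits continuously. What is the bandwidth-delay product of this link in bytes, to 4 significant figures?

25.50 bytes

Propagation delay = 2900 / 199000000 = 1.45729e-05 s.
BDP = R × t_prop = 14000000 × 1.45729e-05 = 204.02 bits.
In bytes: 204.02/8 = 25.50 bytes.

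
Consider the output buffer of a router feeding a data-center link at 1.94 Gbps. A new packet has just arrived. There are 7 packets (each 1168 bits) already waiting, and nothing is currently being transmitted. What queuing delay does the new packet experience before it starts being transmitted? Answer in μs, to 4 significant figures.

Each queued packet: L/R = 1168/1940000000 = 0.602062 μs.
7 queued → 4.21443 μs.
Queuing delay = 4.214 μs.

4.214 μs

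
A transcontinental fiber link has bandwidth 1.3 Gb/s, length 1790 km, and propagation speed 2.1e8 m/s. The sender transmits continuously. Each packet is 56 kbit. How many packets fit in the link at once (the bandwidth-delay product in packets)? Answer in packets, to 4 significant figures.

Propagation delay = 1790000 / 210000000 = 0.00852381 s.
BDP = R × t_prop = 1300000000 × 0.00852381 = 11081000 bits.
In packets of 56000 bits: 197.9 packets.

197.9 packets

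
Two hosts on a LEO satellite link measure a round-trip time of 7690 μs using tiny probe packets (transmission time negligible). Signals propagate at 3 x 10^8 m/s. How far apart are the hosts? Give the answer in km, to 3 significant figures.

One-way propagation = RTT/2 = 3845 μs.
d = s × t = 300000000 × 0.003845 = 1150 km.

1150 km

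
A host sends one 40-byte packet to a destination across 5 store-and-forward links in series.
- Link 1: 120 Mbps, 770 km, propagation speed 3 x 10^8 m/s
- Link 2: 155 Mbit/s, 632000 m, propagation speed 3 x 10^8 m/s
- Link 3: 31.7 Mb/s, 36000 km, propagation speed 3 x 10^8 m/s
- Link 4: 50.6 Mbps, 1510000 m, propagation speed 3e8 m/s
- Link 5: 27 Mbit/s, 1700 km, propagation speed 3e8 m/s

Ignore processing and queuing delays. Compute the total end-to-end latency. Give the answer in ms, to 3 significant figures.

135 ms

L = 40 × 8 = 320 bits.
Transmission delays (L/R per hop): 0.00266667, 0.00206452, 0.0100946, 0.00632411, 0.0118519 ms; sum = 0.0330018 ms.
Propagation delays (d/s per hop): 2.56667, 2.10667, 120, 5.03333, 5.66667 ms; sum = 135.373 ms.
End-to-end = 135 ms.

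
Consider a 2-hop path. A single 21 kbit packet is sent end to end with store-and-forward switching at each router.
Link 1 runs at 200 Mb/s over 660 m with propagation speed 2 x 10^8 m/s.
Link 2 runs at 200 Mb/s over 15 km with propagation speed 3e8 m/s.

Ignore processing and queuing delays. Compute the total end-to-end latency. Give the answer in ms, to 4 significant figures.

L = 21000 bits.
Transmission delay per hop = L/R = 21000/200000000 = 0.105 ms; 2 hops → 0.21 ms.
Propagation delays (d/s per hop): 0.0033, 0.05 ms; sum = 0.0533 ms.
End-to-end = 0.2633 ms.

0.2633 ms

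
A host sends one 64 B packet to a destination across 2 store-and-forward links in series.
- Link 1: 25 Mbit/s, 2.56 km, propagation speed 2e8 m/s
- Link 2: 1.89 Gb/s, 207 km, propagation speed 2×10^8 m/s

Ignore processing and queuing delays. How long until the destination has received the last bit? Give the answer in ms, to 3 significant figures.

1.07 ms

L = 64 × 8 = 512 bits.
Transmission delays (L/R per hop): 0.02048, 0.000270899 ms; sum = 0.0207509 ms.
Propagation delays (d/s per hop): 0.0128, 1.035 ms; sum = 1.0478 ms.
End-to-end = 1.07 ms.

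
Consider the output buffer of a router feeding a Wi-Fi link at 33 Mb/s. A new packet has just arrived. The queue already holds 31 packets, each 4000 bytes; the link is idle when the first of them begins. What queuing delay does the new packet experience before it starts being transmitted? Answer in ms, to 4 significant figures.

Each queued packet: L/R = 32000/33000000 = 0.969697 ms.
31 queued → 30.0606 ms.
Queuing delay = 30.06 ms.

30.06 ms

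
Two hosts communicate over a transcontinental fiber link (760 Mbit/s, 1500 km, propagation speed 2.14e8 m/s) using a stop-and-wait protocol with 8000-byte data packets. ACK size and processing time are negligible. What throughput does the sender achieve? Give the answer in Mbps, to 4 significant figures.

4.538 Mbps

t_tx = L/R = 64000/760000000 = 8.42105e-05 s.
t_prop = 1500000/214000000 = 0.00700935 s; RTT = 0.0140187 s.
Cycle = t_tx + RTT = 0.0141029 s.
Throughput = L / cycle = 64000 / 0.0141029 = 4.538 Mbps.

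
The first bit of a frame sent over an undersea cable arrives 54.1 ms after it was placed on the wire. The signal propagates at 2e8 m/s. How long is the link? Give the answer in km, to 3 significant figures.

d = s × t_prop = 200000000 × 0.0541 = 10800 km.

10800 km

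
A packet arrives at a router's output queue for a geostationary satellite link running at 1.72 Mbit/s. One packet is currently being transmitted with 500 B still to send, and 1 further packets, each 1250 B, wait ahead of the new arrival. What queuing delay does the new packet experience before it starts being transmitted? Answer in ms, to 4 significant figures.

8.140 ms

Each queued packet: L/R = 10000/1720000 = 5.81395 ms.
1 queued → 5.81395 ms.
Plus remaining 4000 bits of current packet: 2.32558 ms.
Queuing delay = 8.140 ms.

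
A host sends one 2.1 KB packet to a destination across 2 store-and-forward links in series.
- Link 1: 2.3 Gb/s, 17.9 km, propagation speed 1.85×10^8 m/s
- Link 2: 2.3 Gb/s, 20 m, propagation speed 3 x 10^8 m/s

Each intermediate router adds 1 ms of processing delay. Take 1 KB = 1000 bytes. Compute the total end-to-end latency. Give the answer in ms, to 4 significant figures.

1.111 ms

L = 16800 bits.
Transmission delay per hop = L/R = 16800/2300000000 = 0.00730435 ms; 2 hops → 0.0146087 ms.
Propagation delays (d/s per hop): 0.0967568, 6.66667e-05 ms; sum = 0.0968234 ms.
Processing at 1 router(s): 1 × 1 ms = 1 ms.
End-to-end = 1.111 ms.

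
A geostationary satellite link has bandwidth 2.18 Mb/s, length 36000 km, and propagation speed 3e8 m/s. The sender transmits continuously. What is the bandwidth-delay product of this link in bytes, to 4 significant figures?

Propagation delay = 36000000 / 300000000 = 0.12 s.
BDP = R × t_prop = 2180000 × 0.12 = 261600 bits.
In bytes: 261600/8 = 32700 bytes.

32700 bytes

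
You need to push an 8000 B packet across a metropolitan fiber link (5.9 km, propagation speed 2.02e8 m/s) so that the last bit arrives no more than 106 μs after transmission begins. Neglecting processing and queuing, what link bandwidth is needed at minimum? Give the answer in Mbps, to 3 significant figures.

L = 64000 bits.
Propagation delay = 5900 / 202000000 = 29.2079 μs.
Transmission budget = 106 − 29.2079 = 76.7921 μs.
R ≥ L / t_tx = 64000 bits / 7.67921e-05 s = 833 Mbps.

833 Mbps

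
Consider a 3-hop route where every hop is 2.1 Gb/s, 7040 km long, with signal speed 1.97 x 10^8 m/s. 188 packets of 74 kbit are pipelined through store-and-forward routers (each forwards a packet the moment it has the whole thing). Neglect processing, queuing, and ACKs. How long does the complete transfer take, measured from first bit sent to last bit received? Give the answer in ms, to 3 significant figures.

Per-hop transmission t_tx = L/R = 74000/2100000000 = 0.0352381 ms.
Per-hop propagation t_prop = 7040000/197000000 = 35.736 ms.
Pipeline fill: first packet needs 3·t_tx to clear all hops; remaining 187 packets each add one t_tx.
Total = (3+188-1)·t_tx + 3·t_prop = 190·0.0352381 + 3·35.736 = 114 ms.

114 ms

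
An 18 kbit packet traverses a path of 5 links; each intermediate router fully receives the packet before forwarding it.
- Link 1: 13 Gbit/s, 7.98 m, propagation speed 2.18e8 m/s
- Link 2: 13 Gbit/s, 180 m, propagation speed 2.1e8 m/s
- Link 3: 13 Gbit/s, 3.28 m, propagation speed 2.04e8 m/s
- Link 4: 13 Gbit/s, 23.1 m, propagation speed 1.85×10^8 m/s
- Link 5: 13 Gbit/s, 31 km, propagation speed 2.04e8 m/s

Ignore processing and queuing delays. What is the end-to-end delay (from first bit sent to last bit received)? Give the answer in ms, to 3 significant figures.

0.160 ms

L = 18000 bits.
Transmission delay per hop = L/R = 18000/13000000000 = 0.00138462 ms; 5 hops → 0.00692308 ms.
Propagation delays (d/s per hop): 3.66055e-05, 0.000857143, 1.60784e-05, 0.000124865, 0.151961 ms; sum = 0.152995 ms.
End-to-end = 0.160 ms.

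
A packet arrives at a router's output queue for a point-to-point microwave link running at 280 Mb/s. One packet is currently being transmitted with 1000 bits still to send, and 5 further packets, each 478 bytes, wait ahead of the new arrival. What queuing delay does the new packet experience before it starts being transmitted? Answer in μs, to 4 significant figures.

71.86 μs

Each queued packet: L/R = 3824/280000000 = 13.6571 μs.
5 queued → 68.2857 μs.
Plus remaining 1000 bits of current packet: 3.57143 μs.
Queuing delay = 71.86 μs.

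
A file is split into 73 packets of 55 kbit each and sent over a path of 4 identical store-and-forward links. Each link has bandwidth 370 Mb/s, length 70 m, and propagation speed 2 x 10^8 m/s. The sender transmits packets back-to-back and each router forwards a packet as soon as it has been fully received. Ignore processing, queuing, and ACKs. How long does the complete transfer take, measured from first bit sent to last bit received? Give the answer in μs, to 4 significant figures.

Per-hop transmission t_tx = L/R = 55000/370000000 = 148.649 μs.
Per-hop propagation t_prop = 70/200000000 = 0.35 μs.
Pipeline fill: first packet needs 4·t_tx to clear all hops; remaining 72 packets each add one t_tx.
Total = (4+73-1)·t_tx + 4·t_prop = 76·148.649 + 4·0.35 = 11300 μs.

11300 μs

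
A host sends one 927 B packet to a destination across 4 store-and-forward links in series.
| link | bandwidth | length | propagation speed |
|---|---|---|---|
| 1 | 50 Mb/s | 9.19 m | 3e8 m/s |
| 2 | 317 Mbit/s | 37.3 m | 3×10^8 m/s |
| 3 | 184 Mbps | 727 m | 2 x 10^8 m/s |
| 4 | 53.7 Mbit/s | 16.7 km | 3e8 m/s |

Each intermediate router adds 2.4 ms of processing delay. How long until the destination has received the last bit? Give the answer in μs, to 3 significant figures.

7610 μs

L = 927 × 8 = 7416 bits.
Transmission delays (L/R per hop): 148.32, 23.3943, 40.3043, 138.101 μs; sum = 350.119 μs.
Propagation delays (d/s per hop): 0.0306333, 0.124333, 3.635, 55.6667 μs; sum = 59.4566 μs.
Processing at 3 router(s): 3 × 2.4 ms = 7200 μs.
End-to-end = 7610 μs.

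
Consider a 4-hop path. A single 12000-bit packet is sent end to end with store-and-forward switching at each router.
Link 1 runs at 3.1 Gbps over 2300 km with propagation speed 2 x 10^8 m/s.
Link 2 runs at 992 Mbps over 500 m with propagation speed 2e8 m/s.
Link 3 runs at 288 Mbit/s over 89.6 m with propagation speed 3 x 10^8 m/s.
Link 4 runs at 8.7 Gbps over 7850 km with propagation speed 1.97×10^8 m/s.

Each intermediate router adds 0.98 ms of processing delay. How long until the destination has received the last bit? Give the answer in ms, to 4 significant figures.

54.35 ms

Transmission delays (L/R per hop): 0.00387097, 0.0120968, 0.0416667, 0.00137931 ms; sum = 0.0590137 ms.
Propagation delays (d/s per hop): 11.5, 0.0025, 0.000298667, 39.8477 ms; sum = 51.3505 ms.
Processing at 3 router(s): 3 × 0.98 ms = 2.94 ms.
End-to-end = 54.35 ms.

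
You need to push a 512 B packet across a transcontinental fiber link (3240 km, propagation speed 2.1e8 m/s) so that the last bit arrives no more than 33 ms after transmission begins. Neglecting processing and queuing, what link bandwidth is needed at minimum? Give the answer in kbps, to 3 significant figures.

L = 4096 bits.
Propagation delay = 3240000 / 210000000 = 15.4286 ms.
Transmission budget = 33 − 15.4286 = 17.5714 ms.
R ≥ L / t_tx = 4096 bits / 0.0175714 s = 233 kbps.

233 kbps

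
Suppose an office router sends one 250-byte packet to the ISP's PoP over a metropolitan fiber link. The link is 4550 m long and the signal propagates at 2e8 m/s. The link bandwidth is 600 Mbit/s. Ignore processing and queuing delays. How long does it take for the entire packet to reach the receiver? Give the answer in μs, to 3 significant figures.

26.1 μs

L = 250 × 8 = 2000 bits.
Transmission delay = L/R = 2000 / 600000000 = 3.33333 μs.
Propagation delay = d/s = 4550 m / 200000000 m/s = 22.75 μs.
Total = 26.1 μs.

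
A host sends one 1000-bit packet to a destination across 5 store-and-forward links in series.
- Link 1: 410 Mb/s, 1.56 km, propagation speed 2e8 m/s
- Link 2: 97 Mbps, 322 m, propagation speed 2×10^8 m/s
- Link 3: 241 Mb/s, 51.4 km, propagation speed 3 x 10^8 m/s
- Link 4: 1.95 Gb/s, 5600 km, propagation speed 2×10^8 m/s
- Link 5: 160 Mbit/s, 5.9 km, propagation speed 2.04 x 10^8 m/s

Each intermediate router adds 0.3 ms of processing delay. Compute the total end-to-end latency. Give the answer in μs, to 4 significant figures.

29430 μs

Transmission delays (L/R per hop): 2.43902, 10.3093, 4.14938, 0.512821, 6.25 μs; sum = 23.6605 μs.
Propagation delays (d/s per hop): 7.8, 1.61, 171.333, 28000, 28.9216 μs; sum = 28209.7 μs.
Processing at 4 router(s): 4 × 0.3 ms = 1200 μs.
End-to-end = 29430 μs.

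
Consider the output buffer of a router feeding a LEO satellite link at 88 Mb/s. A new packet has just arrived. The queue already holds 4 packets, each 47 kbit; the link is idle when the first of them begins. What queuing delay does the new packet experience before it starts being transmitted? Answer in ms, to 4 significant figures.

2.136 ms

Each queued packet: L/R = 47000/88000000 = 0.534091 ms.
4 queued → 2.13636 ms.
Queuing delay = 2.136 ms.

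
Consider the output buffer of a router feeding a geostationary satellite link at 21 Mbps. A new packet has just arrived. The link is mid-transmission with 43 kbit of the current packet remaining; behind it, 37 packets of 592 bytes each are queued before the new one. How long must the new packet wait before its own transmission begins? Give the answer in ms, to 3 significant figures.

Each queued packet: L/R = 4736/21000000 = 0.225524 ms.
37 queued → 8.34438 ms.
Plus remaining 43000 bits of current packet: 2.04762 ms.
Queuing delay = 10.4 ms.

10.4 ms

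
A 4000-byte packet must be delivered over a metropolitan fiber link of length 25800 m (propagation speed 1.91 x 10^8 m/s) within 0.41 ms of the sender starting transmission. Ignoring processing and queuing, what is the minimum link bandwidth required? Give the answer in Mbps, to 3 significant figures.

116 Mbps

L = 32000 bits.
Propagation delay = 25800 / 191000000 = 0.135079 ms.
Transmission budget = 0.41 − 0.135079 = 0.274921 ms.
R ≥ L / t_tx = 32000 bits / 0.000274921 s = 116 Mbps.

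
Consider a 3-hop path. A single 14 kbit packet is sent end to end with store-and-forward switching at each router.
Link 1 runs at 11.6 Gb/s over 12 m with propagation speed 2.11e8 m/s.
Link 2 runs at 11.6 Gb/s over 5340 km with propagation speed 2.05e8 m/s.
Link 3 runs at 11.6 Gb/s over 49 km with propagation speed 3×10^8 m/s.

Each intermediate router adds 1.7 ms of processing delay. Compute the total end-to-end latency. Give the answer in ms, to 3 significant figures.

L = 14000 bits.
Transmission delay per hop = L/R = 14000/11600000000 = 0.0012069 ms; 3 hops → 0.00362069 ms.
Propagation delays (d/s per hop): 5.6872e-05, 26.0488, 0.163333 ms; sum = 26.2122 ms.
Processing at 2 router(s): 2 × 1.7 ms = 3.4 ms.
End-to-end = 29.6 ms.

29.6 ms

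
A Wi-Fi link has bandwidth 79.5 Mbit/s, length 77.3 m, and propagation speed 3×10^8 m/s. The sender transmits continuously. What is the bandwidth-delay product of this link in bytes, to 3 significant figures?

Propagation delay = 77.3 / 300000000 = 2.57667e-07 s.
BDP = R × t_prop = 79500000 × 2.57667e-07 = 20.4845 bits.
In bytes: 20.4845/8 = 2.56 bytes.

2.56 bytes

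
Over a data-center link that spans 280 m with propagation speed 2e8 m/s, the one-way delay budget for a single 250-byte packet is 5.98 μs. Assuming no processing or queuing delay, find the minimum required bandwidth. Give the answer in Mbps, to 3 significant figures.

L = 2000 bits.
Propagation delay = 280 / 200000000 = 1.4 μs.
Transmission budget = 5.98 − 1.4 = 4.58 μs.
R ≥ L / t_tx = 2000 bits / 4.58e-06 s = 437 Mbps.

437 Mbps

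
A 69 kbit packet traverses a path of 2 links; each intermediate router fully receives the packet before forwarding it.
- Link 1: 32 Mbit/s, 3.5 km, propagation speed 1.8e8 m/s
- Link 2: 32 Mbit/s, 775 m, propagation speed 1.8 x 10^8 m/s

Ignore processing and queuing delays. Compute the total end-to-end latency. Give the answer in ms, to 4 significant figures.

L = 69000 bits.
Transmission delay per hop = L/R = 69000/32000000 = 2.15625 ms; 2 hops → 4.3125 ms.
Propagation delays (d/s per hop): 0.0194444, 0.00430556 ms; sum = 0.02375 ms.
End-to-end = 4.336 ms.

4.336 ms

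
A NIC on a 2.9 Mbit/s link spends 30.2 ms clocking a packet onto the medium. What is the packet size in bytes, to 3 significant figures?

L = R × t_tx = 2900000 b/s × 0.0302 s = 87580 bits.
In bytes: 87580 / 8 = 10900 bytes.

10900 bytes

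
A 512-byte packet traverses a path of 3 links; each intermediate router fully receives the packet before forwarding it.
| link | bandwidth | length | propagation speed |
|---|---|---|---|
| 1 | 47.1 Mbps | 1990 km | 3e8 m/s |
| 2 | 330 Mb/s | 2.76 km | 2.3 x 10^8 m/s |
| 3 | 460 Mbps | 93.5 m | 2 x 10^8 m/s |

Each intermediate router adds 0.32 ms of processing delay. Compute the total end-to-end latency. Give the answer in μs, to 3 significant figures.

7390 μs

L = 512 × 8 = 4096 bits.
Transmission delays (L/R per hop): 86.9639, 12.4121, 8.90435 μs; sum = 108.28 μs.
Propagation delays (d/s per hop): 6633.33, 12, 0.4675 μs; sum = 6645.8 μs.
Processing at 2 router(s): 2 × 0.32 ms = 640 μs.
End-to-end = 7390 μs.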